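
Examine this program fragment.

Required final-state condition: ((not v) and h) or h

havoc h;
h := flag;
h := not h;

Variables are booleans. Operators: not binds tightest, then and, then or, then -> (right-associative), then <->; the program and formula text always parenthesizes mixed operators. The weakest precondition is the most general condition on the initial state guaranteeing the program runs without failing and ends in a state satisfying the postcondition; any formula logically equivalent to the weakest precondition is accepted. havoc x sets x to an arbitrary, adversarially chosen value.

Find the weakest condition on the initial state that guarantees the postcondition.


Working backward. After the program, ((not v) and h) or h must hold.
Before h := not h: ((not v) and (not h)) or (not h)
Before h := flag: ((not v) and (not flag)) or (not flag)
Before havoc h: ((not v) and (not flag)) or (not flag)
Answer: WP = ((not v) and (not flag)) or (not flag)


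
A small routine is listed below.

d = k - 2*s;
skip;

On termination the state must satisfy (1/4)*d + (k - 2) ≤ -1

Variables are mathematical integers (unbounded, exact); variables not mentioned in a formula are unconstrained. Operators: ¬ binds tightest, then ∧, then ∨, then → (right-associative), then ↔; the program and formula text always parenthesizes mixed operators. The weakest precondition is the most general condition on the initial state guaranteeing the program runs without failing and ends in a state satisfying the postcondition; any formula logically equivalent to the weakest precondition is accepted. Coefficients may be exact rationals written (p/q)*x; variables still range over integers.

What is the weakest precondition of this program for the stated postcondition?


Working backward. After the program, the postcondition (1/4)*d + (k - 2) ≤ -1 must hold; in canonical form it is (1/4)*d + k ≤ 1.
Before skip: (1/4)*d + k ≤ 1
Before d := k - 2*s: (5/4)*k ≤ (1/2)*s + 1
Answer: WP = (5/4)*k ≤ (1/2)*s + 1


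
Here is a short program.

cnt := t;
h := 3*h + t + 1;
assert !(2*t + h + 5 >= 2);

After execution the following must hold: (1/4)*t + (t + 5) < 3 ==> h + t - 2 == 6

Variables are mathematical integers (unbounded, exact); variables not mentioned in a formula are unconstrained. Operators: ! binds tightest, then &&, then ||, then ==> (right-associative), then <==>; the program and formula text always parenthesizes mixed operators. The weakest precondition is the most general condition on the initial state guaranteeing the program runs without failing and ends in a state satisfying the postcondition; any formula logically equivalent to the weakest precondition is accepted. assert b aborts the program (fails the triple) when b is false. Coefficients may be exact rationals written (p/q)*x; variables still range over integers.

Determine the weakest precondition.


Working backward. After the program, the postcondition (1/4)*t + (t + 5) < 3 ==> h + t - 2 == 6 must hold; in canonical form it is (5/4)*t < -2 ==> h + t == 8.
Before assert !(2*t + h + 5 >= 2): (!(h + 2*t >= -3)) && ((5/4)*t < -2 ==> h + t == 8)
Before h := 3*h + t + 1: (!(3*h + 3*t >= -4)) && ((5/4)*t < -2 ==> 3*h + 2*t == 7)
Before cnt := t: (!(3*h + 3*t >= -4)) && ((5/4)*t < -2 ==> 3*h + 2*t == 7)
Answer: WP = (!(3*h + 3*t >= -4)) && ((5/4)*t < -2 ==> 3*h + 2*t == 7)


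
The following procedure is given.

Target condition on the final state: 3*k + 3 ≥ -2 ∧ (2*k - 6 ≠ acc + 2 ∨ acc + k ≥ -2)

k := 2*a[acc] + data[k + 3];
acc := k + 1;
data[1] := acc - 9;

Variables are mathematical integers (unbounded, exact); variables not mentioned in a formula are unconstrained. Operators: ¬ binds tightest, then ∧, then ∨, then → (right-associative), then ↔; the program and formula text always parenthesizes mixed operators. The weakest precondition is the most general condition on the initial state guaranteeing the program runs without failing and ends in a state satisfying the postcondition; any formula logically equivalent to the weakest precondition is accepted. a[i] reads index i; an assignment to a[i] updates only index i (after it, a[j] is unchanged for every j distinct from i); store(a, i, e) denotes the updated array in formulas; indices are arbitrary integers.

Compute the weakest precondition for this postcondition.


Working backward. After the program, the postcondition 3*k + 3 ≥ -2 ∧ (2*k - 6 ≠ acc + 2 ∨ acc + k ≥ -2) must hold; in canonical form it is 3*k ≥ -5 ∧ (2*k ≠ acc + 8 ∨ acc + k ≥ -2).
Before data[1] := acc - 9: 3*k ≥ -5 ∧ (2*k ≠ acc + 8 ∨ acc + k ≥ -2)
Before acc := k + 1: 3*k ≥ -5 ∧ (k ≠ 9 ∨ 2*k ≥ -3)
Before k := 2*a[acc] + data[k + 3]: 6*a[acc] + 3*data[k + 3] ≥ -5 ∧ (2*a[acc] + data[k + 3] ≠ 9 ∨ 4*a[acc] + 2*data[k + 3] ≥ -3)
Answer: WP = 6*a[acc] + 3*data[k + 3] ≥ -5 ∧ (2*a[acc] + data[k + 3] ≠ 9 ∨ 4*a[acc] + 2*data[k + 3] ≥ -3)


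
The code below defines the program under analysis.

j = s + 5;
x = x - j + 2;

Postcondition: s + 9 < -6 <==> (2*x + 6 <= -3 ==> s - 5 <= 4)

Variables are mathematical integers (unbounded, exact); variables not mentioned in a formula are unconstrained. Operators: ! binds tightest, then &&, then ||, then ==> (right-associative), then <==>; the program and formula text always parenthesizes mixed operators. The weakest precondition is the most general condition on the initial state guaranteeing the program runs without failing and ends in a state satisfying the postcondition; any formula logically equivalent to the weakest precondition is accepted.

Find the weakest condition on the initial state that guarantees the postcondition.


Working backward. After the program, the postcondition s + 9 < -6 <==> (2*x + 6 <= -3 ==> s - 5 <= 4) must hold; in canonical form it is s < -15 <==> (2*x <= -9 ==> s <= 9).
Before x := x - j + 2: s < -15 <==> (2*x <= 2*j - 13 ==> s <= 9)
Before j := s + 5: s < -15 <==> (2*x <= 2*s - 3 ==> s <= 9)
Answer: WP = s < -15 <==> (2*x <= 2*s - 3 ==> s <= 9)


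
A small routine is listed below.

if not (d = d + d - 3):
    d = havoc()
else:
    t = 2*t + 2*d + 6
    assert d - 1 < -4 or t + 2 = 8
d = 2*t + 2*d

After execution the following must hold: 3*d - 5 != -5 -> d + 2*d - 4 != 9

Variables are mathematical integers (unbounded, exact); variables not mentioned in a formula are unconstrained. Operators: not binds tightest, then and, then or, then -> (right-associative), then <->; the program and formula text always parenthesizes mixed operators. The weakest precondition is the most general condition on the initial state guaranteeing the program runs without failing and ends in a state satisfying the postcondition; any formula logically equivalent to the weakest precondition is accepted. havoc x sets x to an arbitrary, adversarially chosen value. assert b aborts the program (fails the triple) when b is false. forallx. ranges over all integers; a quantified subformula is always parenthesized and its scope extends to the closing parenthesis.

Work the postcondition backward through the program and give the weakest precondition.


Working backward. After the program, the postcondition 3*d - 5 != -5 -> d + 2*d - 4 != 9 must hold; in canonical form it is 3*d != 0 -> 3*d != 13.
Before d := 2*t + 2*d: 6*d + 6*t != 0 -> 6*d + 6*t != 13
Then branch requires forall d_1. (6*d_1 + 6*t != 0 -> 6*d_1 + 6*t != 13); else branch requires (d < -3 or 2*d + 2*t = 0) and (18*d + 12*t != -36 -> 18*d + 12*t != -23).
Before the if: ((not (d = 3)) -> (forall d_1. (6*d_1 + 6*t != 0 -> 6*d_1 + 6*t != 13))) and (d = 3 -> ((d < -3 or 2*d + 2*t = 0) and (18*d + 12*t != -36 -> 18*d + 12*t != -23)))
Answer: WP = ((not (d = 3)) -> (forall d_1. (6*d_1 + 6*t != 0 -> 6*d_1 + 6*t != 13))) and (d = 3 -> ((d < -3 or 2*d + 2*t = 0) and (18*d + 12*t != -36 -> 18*d + 12*t != -23)))


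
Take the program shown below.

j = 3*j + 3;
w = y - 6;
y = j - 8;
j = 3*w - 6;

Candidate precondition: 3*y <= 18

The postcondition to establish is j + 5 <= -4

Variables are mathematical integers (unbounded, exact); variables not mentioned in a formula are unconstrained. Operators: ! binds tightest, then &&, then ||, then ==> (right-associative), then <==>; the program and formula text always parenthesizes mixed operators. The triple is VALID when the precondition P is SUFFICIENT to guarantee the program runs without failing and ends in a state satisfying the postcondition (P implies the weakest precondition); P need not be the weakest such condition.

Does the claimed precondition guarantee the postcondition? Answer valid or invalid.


Working backward. After the program, the postcondition j + 5 <= -4 must hold; in canonical form it is j <= -9.
Before j := 3*w - 6: 3*w <= -3
Before y := j - 8: 3*w <= -3
Before w := y - 6: 3*y <= 15
Before j := 3*j + 3: 3*y <= 15
The weakest precondition is 3*y <= 15.
Check whether 3*y <= 18 implies it.
Countermodel: at the initial state y = 6, the precondition holds but the weakest precondition fails.
Answer: invalid


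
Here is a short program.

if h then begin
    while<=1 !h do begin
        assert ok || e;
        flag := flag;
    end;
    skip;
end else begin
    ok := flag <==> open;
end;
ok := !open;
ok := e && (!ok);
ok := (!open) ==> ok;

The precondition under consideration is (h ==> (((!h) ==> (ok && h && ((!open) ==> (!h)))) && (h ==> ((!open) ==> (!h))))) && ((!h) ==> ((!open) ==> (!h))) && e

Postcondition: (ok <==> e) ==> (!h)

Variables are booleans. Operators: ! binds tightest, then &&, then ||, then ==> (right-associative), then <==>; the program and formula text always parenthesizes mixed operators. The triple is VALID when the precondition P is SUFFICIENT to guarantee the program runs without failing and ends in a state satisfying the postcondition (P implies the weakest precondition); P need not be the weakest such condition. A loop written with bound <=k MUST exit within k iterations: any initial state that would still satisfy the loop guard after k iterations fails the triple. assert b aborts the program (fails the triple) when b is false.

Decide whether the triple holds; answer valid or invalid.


Working backward. After the program, (ok <==> e) ==> (!h) must hold.
Before ok := (!open) ==> ok: (((!open) ==> ok) <==> e) ==> (!h)
Before ok := e && (!ok): (((!open) ==> (e && (!ok))) <==> e) ==> (!h)
Before ok := !open: (((!open) ==> (e && open)) <==> e) ==> (!h)
Then branch requires ((!h) ==> ((ok || e) && h && ((((!open) ==> (e && open)) <==> e) ==> (!h)))) && (h ==> ((((!open) ==> (e && open)) <==> e) ==> (!h))); else branch requires (((!open) ==> (e && open)) <==> e) ==> (!h).
Before the if: (h ==> (((!h) ==> ((ok || e) && h && ((((!open) ==> (e && open)) <==> e) ==> (!h)))) && (h ==> ((((!open) ==> (e && open)) <==> e) ==> (!h))))) && ((!h) ==> ((((!open) ==> (e && open)) <==> e) ==> (!h)))
The weakest precondition is (h ==> (((!h) ==> ((ok || e) && h && ((((!open) ==> (e && open)) <==> e) ==> (!h)))) && (h ==> ((((!open) ==> (e && open)) <==> e) ==> (!h))))) && ((!h) ==> ((((!open) ==> (e && open)) <==> e) ==> (!h))).
Check whether (h ==> (((!h) ==> (ok && h && ((!open) ==> (!h)))) && (h ==> ((!open) ==> (!h))))) && ((!h) ==> ((!open) ==> (!h))) && e implies it.
Countermodel: at the initial state e = true, h = true, ok = false, open = true, the precondition holds but the weakest precondition fails.
Answer: invalid


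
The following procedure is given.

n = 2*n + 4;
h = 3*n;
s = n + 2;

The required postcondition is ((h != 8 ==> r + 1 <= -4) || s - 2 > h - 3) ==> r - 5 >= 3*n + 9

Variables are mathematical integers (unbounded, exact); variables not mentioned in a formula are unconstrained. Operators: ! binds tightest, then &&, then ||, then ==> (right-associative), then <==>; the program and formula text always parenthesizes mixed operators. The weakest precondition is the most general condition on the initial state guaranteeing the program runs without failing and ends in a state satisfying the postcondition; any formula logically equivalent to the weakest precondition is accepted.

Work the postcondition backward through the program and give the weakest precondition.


Working backward. After the program, the postcondition ((h != 8 ==> r + 1 <= -4) || s - 2 > h - 3) ==> r - 5 >= 3*n + 9 must hold; in canonical form it is ((h != 8 ==> r <= -5) || s > h - 1) ==> r >= 3*n + 14.
Before s := n + 2: ((h != 8 ==> r <= -5) || n > h - 3) ==> r >= 3*n + 14
Before h := 3*n: ((3*n != 8 ==> r <= -5) || 2*n < 3) ==> r >= 3*n + 14
Before n := 2*n + 4: ((6*n != -4 ==> r <= -5) || 4*n < -5) ==> r >= 6*n + 26
Answer: WP = ((6*n != -4 ==> r <= -5) || 4*n < -5) ==> r >= 6*n + 26


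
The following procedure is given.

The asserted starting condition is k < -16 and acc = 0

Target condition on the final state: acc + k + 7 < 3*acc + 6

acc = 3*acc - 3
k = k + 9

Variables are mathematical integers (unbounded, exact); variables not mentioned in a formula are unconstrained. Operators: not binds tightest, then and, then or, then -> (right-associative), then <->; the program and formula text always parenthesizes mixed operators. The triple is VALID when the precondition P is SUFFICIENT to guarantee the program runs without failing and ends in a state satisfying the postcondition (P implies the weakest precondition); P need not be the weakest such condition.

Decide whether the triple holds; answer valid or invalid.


Working backward. After the program, the postcondition acc + k + 7 < 3*acc + 6 must hold; in canonical form it is k < 2*acc - 1.
Before k := k + 9: k < 2*acc - 10
Before acc := 3*acc - 3: k < 6*acc - 16
The weakest precondition is k < 6*acc - 16.
Check whether k < -16 and acc = 0 implies it.
Every state satisfying the precondition satisfies the weakest precondition: the implication holds.
Answer: valid


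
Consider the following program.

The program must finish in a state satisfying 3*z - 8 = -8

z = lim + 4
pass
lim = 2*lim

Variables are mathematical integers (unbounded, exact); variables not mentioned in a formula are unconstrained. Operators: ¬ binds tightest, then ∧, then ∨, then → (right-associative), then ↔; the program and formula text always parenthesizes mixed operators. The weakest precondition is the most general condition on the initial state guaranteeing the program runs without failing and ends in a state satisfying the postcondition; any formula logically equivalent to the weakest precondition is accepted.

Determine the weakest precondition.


Working backward. After the program, the postcondition 3*z - 8 = -8 must hold; in canonical form it is 3*z = 0.
Before lim := 2*lim: 3*z = 0
Before skip: 3*z = 0
Before z := lim + 4: 3*lim = -12
Answer: WP = 3*lim = -12


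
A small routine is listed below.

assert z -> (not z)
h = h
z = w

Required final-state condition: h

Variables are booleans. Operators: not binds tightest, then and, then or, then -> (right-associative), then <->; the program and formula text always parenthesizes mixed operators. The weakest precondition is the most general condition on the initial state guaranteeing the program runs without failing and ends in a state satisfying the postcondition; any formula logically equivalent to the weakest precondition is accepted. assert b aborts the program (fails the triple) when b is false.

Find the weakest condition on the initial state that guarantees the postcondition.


Working backward. After the program, h must hold.
Before z := w: h
Before h := h: h
Before assert z -> (not z): (z -> (not z)) and h
Answer: WP = (z -> (not z)) and h


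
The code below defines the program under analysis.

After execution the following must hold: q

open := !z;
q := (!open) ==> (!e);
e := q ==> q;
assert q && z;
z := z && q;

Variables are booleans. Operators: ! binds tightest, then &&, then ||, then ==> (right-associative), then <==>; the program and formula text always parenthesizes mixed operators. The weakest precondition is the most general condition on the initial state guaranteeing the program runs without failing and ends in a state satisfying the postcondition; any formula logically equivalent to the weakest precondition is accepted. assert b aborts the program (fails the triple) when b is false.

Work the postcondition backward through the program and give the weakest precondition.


Working backward. After the program, q must hold.
Before z := z && q: q
Before assert q && z: q && z
Before e := q ==> q: q && z
Before q := (!open) ==> (!e): ((!open) ==> (!e)) && z
Before open := !z: (z ==> (!e)) && z
Answer: WP = (z ==> (!e)) && z


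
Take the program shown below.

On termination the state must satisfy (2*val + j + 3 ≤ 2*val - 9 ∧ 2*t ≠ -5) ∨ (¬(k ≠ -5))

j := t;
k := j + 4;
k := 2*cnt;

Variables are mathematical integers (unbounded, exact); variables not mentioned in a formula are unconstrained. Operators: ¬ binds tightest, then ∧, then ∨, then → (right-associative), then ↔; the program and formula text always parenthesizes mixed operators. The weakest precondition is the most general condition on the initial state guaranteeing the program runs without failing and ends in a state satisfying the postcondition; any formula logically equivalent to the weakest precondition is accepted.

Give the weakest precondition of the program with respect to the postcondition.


Working backward. After the program, the postcondition (2*val + j + 3 ≤ 2*val - 9 ∧ 2*t ≠ -5) ∨ (¬(k ≠ -5)) must hold; in canonical form it is (j ≤ -12 ∧ 2*t ≠ -5) ∨ (¬(k ≠ -5)).
Before k := 2*cnt: (j ≤ -12 ∧ 2*t ≠ -5) ∨ (¬(2*cnt ≠ -5))
Before k := j + 4: (j ≤ -12 ∧ 2*t ≠ -5) ∨ (¬(2*cnt ≠ -5))
Before j := t: (t ≤ -12 ∧ 2*t ≠ -5) ∨ (¬(2*cnt ≠ -5))
Answer: WP = (t ≤ -12 ∧ 2*t ≠ -5) ∨ (¬(2*cnt ≠ -5))


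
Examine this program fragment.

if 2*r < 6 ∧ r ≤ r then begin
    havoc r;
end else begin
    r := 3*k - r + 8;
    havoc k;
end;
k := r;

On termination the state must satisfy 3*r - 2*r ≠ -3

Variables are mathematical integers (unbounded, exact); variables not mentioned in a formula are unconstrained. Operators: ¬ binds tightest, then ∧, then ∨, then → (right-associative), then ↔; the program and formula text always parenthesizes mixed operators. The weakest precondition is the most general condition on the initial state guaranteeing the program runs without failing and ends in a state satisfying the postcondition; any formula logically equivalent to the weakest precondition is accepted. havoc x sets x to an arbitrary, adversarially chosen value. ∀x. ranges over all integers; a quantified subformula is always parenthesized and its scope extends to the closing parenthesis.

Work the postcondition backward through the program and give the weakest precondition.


Working backward. After the program, the postcondition 3*r - 2*r ≠ -3 must hold; in canonical form it is r ≠ -3.
Before k := r: r ≠ -3
Then branch requires ∀r_1. r_1 ≠ -3; else branch requires 3*k ≠ r - 11.
Before the if: (2*r < 6 → (∀r_1. r_1 ≠ -3)) ∧ ((¬(2*r < 6)) → 3*k ≠ r - 11)
Answer: WP = (2*r < 6 → (∀r_1. r_1 ≠ -3)) ∧ ((¬(2*r < 6)) → 3*k ≠ r - 11)


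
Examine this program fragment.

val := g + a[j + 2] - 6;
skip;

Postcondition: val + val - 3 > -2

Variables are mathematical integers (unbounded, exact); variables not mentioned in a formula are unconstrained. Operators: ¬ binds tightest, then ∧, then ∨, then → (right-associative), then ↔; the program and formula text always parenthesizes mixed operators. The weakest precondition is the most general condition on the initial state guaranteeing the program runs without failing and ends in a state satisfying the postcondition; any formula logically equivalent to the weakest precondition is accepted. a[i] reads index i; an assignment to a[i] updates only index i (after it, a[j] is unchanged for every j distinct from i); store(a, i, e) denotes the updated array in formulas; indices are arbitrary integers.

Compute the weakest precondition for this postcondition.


Working backward. After the program, the postcondition val + val - 3 > -2 must hold; in canonical form it is 2*val > 1.
Before skip: 2*val > 1
Before val := g + a[j + 2] - 6: 2*a[j + 2] + 2*g > 13
Answer: WP = 2*a[j + 2] + 2*g > 13


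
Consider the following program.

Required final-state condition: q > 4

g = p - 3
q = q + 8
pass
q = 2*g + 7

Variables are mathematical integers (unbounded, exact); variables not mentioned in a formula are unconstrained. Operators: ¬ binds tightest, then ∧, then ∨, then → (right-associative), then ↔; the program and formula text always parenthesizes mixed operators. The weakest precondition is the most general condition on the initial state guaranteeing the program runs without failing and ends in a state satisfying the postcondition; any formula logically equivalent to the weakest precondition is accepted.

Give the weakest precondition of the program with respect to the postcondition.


Working backward. After the program, q > 4 must hold.
Before q := 2*g + 7: 2*g > -3
Before skip: 2*g > -3
Before q := q + 8: 2*g > -3
Before g := p - 3: 2*p > 3
Answer: WP = 2*p > 3


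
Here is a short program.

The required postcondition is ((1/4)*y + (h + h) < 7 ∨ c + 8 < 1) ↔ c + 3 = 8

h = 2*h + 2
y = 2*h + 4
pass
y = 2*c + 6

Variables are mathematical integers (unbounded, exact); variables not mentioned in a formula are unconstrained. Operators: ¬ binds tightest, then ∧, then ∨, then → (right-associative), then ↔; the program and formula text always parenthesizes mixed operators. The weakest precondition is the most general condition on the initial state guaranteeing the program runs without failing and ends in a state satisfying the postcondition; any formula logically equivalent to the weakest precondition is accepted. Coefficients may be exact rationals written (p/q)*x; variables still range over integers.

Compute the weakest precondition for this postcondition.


Working backward. After the program, the postcondition ((1/4)*y + (h + h) < 7 ∨ c + 8 < 1) ↔ c + 3 = 8 must hold; in canonical form it is (2*h + (1/4)*y < 7 ∨ c < -7) ↔ c = 5.
Before y := 2*c + 6: ((1/2)*c + 2*h < 11/2 ∨ c < -7) ↔ c = 5
Before skip: ((1/2)*c + 2*h < 11/2 ∨ c < -7) ↔ c = 5
Before y := 2*h + 4: ((1/2)*c + 2*h < 11/2 ∨ c < -7) ↔ c = 5
Before h := 2*h + 2: ((1/2)*c + 4*h < 3/2 ∨ c < -7) ↔ c = 5
Answer: WP = ((1/2)*c + 4*h < 3/2 ∨ c < -7) ↔ c = 5


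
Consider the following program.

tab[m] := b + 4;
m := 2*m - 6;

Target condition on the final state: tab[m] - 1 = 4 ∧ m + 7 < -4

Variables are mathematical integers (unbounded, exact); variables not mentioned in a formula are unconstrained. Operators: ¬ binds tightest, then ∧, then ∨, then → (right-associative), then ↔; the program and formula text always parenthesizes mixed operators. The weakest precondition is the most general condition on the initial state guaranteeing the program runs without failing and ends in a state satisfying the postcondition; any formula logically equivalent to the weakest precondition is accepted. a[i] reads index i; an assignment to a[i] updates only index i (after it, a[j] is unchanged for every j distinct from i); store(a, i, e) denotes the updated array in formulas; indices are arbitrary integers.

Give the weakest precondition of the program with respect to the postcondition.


Working backward. After the program, the postcondition tab[m] - 1 = 4 ∧ m + 7 < -4 must hold; in canonical form it is tab[m] = 5 ∧ m < -11.
Before m := 2*m - 6: tab[2*m - 6] = 5 ∧ 2*m < -5
Before tab[m] := b + 4: store(tab, m, b + 4)[2*m - 6] = 5 ∧ 2*m < -5
Answer: WP = store(tab, m, b + 4)[2*m - 6] = 5 ∧ 2*m < -5


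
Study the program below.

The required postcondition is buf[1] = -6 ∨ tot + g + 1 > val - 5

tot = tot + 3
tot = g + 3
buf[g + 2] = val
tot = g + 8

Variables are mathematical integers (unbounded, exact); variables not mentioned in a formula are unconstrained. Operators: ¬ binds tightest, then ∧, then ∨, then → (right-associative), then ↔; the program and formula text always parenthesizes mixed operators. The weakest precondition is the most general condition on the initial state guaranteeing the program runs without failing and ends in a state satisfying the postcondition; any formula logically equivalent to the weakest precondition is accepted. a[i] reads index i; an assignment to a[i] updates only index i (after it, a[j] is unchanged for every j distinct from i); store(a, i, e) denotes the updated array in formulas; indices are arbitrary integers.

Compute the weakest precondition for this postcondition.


Working backward. After the program, the postcondition buf[1] = -6 ∨ tot + g + 1 > val - 5 must hold; in canonical form it is buf[1] = -6 ∨ g + tot > val - 6.
Before tot := g + 8: buf[1] = -6 ∨ 2*g > val - 14
Before buf[g + 2] := val: store(buf, g + 2, val)[1] = -6 ∨ 2*g > val - 14
Before tot := g + 3: store(buf, g + 2, val)[1] = -6 ∨ 2*g > val - 14
Before tot := tot + 3: store(buf, g + 2, val)[1] = -6 ∨ 2*g > val - 14
Answer: WP = store(buf, g + 2, val)[1] = -6 ∨ 2*g > val - 14


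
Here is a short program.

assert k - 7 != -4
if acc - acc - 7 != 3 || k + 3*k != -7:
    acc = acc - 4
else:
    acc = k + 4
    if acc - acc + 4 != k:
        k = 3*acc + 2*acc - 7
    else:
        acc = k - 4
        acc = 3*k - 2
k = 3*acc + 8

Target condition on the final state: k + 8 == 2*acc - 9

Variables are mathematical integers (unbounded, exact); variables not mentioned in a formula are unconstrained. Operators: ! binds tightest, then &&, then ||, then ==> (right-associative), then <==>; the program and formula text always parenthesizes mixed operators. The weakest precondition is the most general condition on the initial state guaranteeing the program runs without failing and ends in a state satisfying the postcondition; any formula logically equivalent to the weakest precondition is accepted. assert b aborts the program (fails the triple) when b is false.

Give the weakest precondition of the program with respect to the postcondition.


Working backward. After the program, the postcondition k + 8 == 2*acc - 9 must hold; in canonical form it is k == 2*acc - 17.
Before k := 3*acc + 8: acc == -25
Then branch requires acc == -21; else branch requires (k != 4 ==> k == -29) && ((!(k != 4)) ==> 3*k == -23).
Before the if: acc == -21
Before assert k - 7 != -4: k != 3 && acc == -21
Answer: WP = k != 3 && acc == -21


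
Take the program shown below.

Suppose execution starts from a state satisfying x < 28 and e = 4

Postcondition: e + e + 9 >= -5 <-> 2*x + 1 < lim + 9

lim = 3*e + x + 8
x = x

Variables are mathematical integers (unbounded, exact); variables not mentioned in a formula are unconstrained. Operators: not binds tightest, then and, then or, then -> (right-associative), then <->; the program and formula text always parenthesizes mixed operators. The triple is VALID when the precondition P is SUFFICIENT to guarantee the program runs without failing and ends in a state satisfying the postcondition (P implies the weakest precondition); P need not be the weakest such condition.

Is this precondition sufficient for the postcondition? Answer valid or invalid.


Working backward. After the program, the postcondition e + e + 9 >= -5 <-> 2*x + 1 < lim + 9 must hold; in canonical form it is 2*e >= -14 <-> 2*x < lim + 8.
Before x := x: 2*e >= -14 <-> 2*x < lim + 8
Before lim := 3*e + x + 8: 2*e >= -14 <-> x < 3*e + 16
The weakest precondition is 2*e >= -14 <-> x < 3*e + 16.
Check whether x < 28 and e = 4 implies it.
Every state satisfying the precondition satisfies the weakest precondition: the implication holds.
Answer: valid


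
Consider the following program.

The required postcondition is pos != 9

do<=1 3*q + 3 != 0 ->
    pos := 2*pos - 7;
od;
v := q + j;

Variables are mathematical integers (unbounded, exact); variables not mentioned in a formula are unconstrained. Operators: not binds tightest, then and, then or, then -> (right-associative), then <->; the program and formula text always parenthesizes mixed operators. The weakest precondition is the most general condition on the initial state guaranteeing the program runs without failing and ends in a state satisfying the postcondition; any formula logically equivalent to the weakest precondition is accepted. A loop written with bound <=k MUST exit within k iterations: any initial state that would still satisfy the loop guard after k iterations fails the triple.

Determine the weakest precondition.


Working backward. After the program, pos != 9 must hold.
Before v := q + j: pos != 9
Before the loop (bound <=1), unroll the exhaustion recursion (WP_0 = exit-now case; WP_j = one more guarded iteration, up to j = 1):
  WP_0: (not (3*q != -3)) and pos != 9
  WP_1: (3*q != -3 -> ((not (3*q != -3)) and 2*pos != 16)) and ((not (3*q != -3)) -> pos != 9)
So before the loop: (3*q != -3 -> ((not (3*q != -3)) and 2*pos != 16)) and ((not (3*q != -3)) -> pos != 9)
Answer: WP = (3*q != -3 -> ((not (3*q != -3)) and 2*pos != 16)) and ((not (3*q != -3)) -> pos != 9)


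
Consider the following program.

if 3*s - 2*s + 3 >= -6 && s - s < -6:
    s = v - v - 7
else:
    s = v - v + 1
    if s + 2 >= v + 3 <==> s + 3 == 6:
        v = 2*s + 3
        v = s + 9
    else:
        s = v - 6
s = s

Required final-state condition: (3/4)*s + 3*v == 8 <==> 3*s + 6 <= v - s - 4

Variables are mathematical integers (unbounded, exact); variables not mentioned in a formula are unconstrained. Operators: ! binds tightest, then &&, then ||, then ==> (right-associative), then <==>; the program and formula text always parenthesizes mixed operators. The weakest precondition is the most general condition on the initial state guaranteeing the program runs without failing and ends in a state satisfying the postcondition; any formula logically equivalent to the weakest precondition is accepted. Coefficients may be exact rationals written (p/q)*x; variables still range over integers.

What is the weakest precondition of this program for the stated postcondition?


Working backward. After the program, the postcondition (3/4)*s + 3*v == 8 <==> 3*s + 6 <= v - s - 4 must hold; in canonical form it is (3/4)*s + 3*v == 8 <==> 4*s <= v - 10.
Before s := s: (3/4)*s + 3*v == 8 <==> 4*s <= v - 10
Then branch requires 3*v == 53/4 <==> v >= -18; else branch requires v <= 0 ==> ((15/4)*v == 25/2 <==> 3*v <= 14).
Before the if: v <= 0 ==> ((15/4)*v == 25/2 <==> 3*v <= 14)
Answer: WP = v <= 0 ==> ((15/4)*v == 25/2 <==> 3*v <= 14)


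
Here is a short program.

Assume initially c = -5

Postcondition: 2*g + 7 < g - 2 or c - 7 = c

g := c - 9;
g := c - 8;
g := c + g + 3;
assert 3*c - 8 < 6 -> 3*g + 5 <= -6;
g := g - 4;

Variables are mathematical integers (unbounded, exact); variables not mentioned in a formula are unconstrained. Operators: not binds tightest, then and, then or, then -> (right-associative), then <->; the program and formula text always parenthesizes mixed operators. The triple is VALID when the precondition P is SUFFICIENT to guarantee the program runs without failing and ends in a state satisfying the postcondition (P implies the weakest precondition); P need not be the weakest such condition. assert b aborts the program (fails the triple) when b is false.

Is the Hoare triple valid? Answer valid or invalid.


Working backward. After the program, the postcondition 2*g + 7 < g - 2 or c - 7 = c must hold; in canonical form it is g < -9.
Before g := g - 4: g < -5
Before assert 3*c - 8 < 6 -> 3*g + 5 <= -6: (3*c < 14 -> 3*g <= -11) and g < -5
Before g := c + g + 3: (3*c < 14 -> 3*c + 3*g <= -20) and c + g < -8
Before g := c - 8: (3*c < 14 -> 6*c <= 4) and 2*c < 0
Before g := c - 9: (3*c < 14 -> 6*c <= 4) and 2*c < 0
The weakest precondition is (3*c < 14 -> 6*c <= 4) and 2*c < 0.
Check whether c = -5 implies it.
Every state satisfying the precondition satisfies the weakest precondition: the implication holds.
Answer: valid


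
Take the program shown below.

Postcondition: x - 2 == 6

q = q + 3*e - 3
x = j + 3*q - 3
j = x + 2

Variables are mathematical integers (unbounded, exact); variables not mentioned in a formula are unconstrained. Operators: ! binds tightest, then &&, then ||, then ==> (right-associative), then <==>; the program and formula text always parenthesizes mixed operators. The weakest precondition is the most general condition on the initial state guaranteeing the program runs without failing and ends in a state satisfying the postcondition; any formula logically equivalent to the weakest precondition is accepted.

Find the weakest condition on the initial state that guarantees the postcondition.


Working backward. After the program, the postcondition x - 2 == 6 must hold; in canonical form it is x == 8.
Before j := x + 2: x == 8
Before x := j + 3*q - 3: j + 3*q == 11
Before q := q + 3*e - 3: 9*e + j + 3*q == 20
Answer: WP = 9*e + j + 3*q == 20


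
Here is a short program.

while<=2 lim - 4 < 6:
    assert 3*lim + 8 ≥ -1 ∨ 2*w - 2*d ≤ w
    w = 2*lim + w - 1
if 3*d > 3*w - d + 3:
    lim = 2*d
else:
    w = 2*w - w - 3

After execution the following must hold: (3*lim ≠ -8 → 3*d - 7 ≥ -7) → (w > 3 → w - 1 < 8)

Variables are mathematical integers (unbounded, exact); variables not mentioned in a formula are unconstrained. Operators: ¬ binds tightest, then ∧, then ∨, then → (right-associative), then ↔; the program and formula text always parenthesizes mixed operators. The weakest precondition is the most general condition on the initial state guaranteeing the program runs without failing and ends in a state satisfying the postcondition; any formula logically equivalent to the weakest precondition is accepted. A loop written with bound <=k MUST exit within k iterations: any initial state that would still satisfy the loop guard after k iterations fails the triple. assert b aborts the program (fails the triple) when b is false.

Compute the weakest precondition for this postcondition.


Working backward. After the program, the postcondition (3*lim ≠ -8 → 3*d - 7 ≥ -7) → (w > 3 → w - 1 < 8) must hold; in canonical form it is (3*lim ≠ -8 → 3*d ≥ 0) → (w > 3 → w < 9).
Then branch requires (6*d ≠ -8 → 3*d ≥ 0) → (w > 3 → w < 9); else branch requires (3*lim ≠ -8 → 3*d ≥ 0) → (w > 6 → w < 12).
Before the if: (4*d > 3*w + 3 → ((6*d ≠ -8 → 3*d ≥ 0) → (w > 3 → w < 9))) ∧ ((¬(4*d > 3*w + 3)) → ((3*lim ≠ -8 → 3*d ≥ 0) → (w > 6 → w < 12)))
Before the loop (bound <=2), unroll the exhaustion recursion (WP_0 = exit-now case; WP_j = one more guarded iteration, up to j = 2):
  WP_0: (¬(lim < 10)) ∧ (4*d > 3*w + 3 → ((6*d ≠ -8 → 3*d ≥ 0) → (w > 3 → w < 9))) ∧ ((¬(4*d > 3*w + 3)) → ((3*lim ≠ -8 → 3*d ≥ 0) → (w > 6 → w < 12)))
  WP_1: (lim < 10 → ((3*lim ≥ -9 ∨ w ≤ 2*d) ∧ (¬(lim < 10)) ∧ (4*d > 6*lim + 3*w → ((6*d ≠ -8 → 3*d ≥ 0) → (2*lim + w > 4 → 2*lim + w < 10))) ∧ ((¬(4*d > 6*lim + 3*w)) → ((3*lim ≠ -8 → 3*d ≥ 0) → (2*lim + w > 7 → 2*lim + w < 13))))) ∧ ((¬(lim < 10)) → ((4*d > 3*w + 3 → ((6*d ≠ -8 → 3*d ≥ 0) → (w > 3 → w < 9))) ∧ ((¬(4*d > 3*w + 3)) → ((3*lim ≠ -8 → 3*d ≥ 0) → (w > 6 → w < 12)))))
  WP_2: (lim < 10 → ((3*lim ≥ -9 ∨ w ≤ 2*d) ∧ (lim < 10 → ((3*lim ≥ -9 ∨ 2*lim + w ≤ 2*d + 1) ∧ (¬(lim < 10)) ∧ (4*d > 12*lim + 3*w - 3 → ((6*d ≠ -8 → 3*d ≥ 0) → (4*lim + w > 5 → 4*lim + w < 11))) ∧ ((¬(4*d > 12*lim + 3*w - 3)) → ((3*lim ≠ -8 → 3*d ≥ 0) → (4*lim + w > 8 → 4*lim + w < 14))))) ∧ ((¬(lim < 10)) → ((4*d > 6*lim + 3*w → ((6*d ≠ -8 → 3*d ≥ 0) → (2*lim + w > 4 → 2*lim + w < 10))) ∧ ((¬(4*d > 6*lim + 3*w)) → ((3*lim ≠ -8 → 3*d ≥ 0) → (2*lim + w > 7 → 2*lim + w < 13))))))) ∧ ((¬(lim < 10)) → ((4*d > 3*w + 3 → ((6*d ≠ -8 → 3*d ≥ 0) → (w > 3 → w < 9))) ∧ ((¬(4*d > 3*w + 3)) → ((3*lim ≠ -8 → 3*d ≥ 0) → (w > 6 → w < 12)))))
So before the loop: (lim < 10 → ((3*lim ≥ -9 ∨ w ≤ 2*d) ∧ (lim < 10 → ((3*lim ≥ -9 ∨ 2*lim + w ≤ 2*d + 1) ∧ (¬(lim < 10)) ∧ (4*d > 12*lim + 3*w - 3 → ((6*d ≠ -8 → 3*d ≥ 0) → (4*lim + w > 5 → 4*lim + w < 11))) ∧ ((¬(4*d > 12*lim + 3*w - 3)) → ((3*lim ≠ -8 → 3*d ≥ 0) → (4*lim + w > 8 → 4*lim + w < 14))))) ∧ ((¬(lim < 10)) → ((4*d > 6*lim + 3*w → ((6*d ≠ -8 → 3*d ≥ 0) → (2*lim + w > 4 → 2*lim + w < 10))) ∧ ((¬(4*d > 6*lim + 3*w)) → ((3*lim ≠ -8 → 3*d ≥ 0) → (2*lim + w > 7 → 2*lim + w < 13))))))) ∧ ((¬(lim < 10)) → ((4*d > 3*w + 3 → ((6*d ≠ -8 → 3*d ≥ 0) → (w > 3 → w < 9))) ∧ ((¬(4*d > 3*w + 3)) → ((3*lim ≠ -8 → 3*d ≥ 0) → (w > 6 → w < 12)))))
Answer: WP = (lim < 10 → ((3*lim ≥ -9 ∨ w ≤ 2*d) ∧ (lim < 10 → ((3*lim ≥ -9 ∨ 2*lim + w ≤ 2*d + 1) ∧ (¬(lim < 10)) ∧ (4*d > 12*lim + 3*w - 3 → ((6*d ≠ -8 → 3*d ≥ 0) → (4*lim + w > 5 → 4*lim + w < 11))) ∧ ((¬(4*d > 12*lim + 3*w - 3)) → ((3*lim ≠ -8 → 3*d ≥ 0) → (4*lim + w > 8 → 4*lim + w < 14))))) ∧ ((¬(lim < 10)) → ((4*d > 6*lim + 3*w → ((6*d ≠ -8 → 3*d ≥ 0) → (2*lim + w > 4 → 2*lim + w < 10))) ∧ ((¬(4*d > 6*lim + 3*w)) → ((3*lim ≠ -8 → 3*d ≥ 0) → (2*lim + w > 7 → 2*lim + w < 13))))))) ∧ ((¬(lim < 10)) → ((4*d > 3*w + 3 → ((6*d ≠ -8 → 3*d ≥ 0) → (w > 3 → w < 9))) ∧ ((¬(4*d > 3*w + 3)) → ((3*lim ≠ -8 → 3*d ≥ 0) → (w > 6 → w < 12)))))


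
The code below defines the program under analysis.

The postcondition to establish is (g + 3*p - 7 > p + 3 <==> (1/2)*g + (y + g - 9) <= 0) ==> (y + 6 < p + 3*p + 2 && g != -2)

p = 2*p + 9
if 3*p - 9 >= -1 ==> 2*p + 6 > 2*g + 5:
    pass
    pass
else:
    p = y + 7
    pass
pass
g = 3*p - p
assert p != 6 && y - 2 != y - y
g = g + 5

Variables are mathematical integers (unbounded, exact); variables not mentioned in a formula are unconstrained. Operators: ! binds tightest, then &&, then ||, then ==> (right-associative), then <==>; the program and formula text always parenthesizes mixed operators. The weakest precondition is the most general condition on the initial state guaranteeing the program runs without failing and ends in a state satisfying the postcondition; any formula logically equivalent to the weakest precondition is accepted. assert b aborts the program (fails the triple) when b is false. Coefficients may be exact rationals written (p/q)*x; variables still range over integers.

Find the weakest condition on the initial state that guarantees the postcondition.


Working backward. After the program, the postcondition (g + 3*p - 7 > p + 3 <==> (1/2)*g + (y + g - 9) <= 0) ==> (y + 6 < p + 3*p + 2 && g != -2) must hold; in canonical form it is (g + 2*p > 10 <==> (3/2)*g + y <= 9) ==> (y < 4*p - 4 && g != -2).
Before g := g + 5: (g + 2*p > 5 <==> (3/2)*g + y <= 3/2) ==> (y < 4*p - 4 && g != -7)
Before assert p != 6 && y - 2 != y - y: p != 6 && y != 2 && ((g + 2*p > 5 <==> (3/2)*g + y <= 3/2) ==> (y < 4*p - 4 && g != -7))
Before g := 3*p - p: p != 6 && y != 2 && ((4*p > 5 <==> 3*p + y <= 3/2) ==> (y < 4*p - 4 && 2*p != -7))
Before skip: p != 6 && y != 2 && ((4*p > 5 <==> 3*p + y <= 3/2) ==> (y < 4*p - 4 && 2*p != -7))
Then branch requires p != 6 && y != 2 && ((4*p > 5 <==> 3*p + y <= 3/2) ==> (y < 4*p - 4 && 2*p != -7)); else branch requires y != -1 && y != 2 && ((4*y > -23 <==> 4*y <= -39/2) ==> (3*y > -24 && 2*y != -21)).
Before the if: ((3*p >= 8 ==> 2*p > 2*g - 1) ==> (p != 6 && y != 2 && ((4*p > 5 <==> 3*p + y <= 3/2) ==> (y < 4*p - 4 && 2*p != -7)))) && ((!(3*p >= 8 ==> 2*p > 2*g - 1)) ==> (y != -1 && y != 2 && ((4*y > -23 <==> 4*y <= -39/2) ==> (3*y > -24 && 2*y != -21))))
Before p := 2*p + 9: ((6*p >= -19 ==> 4*p > 2*g - 19) ==> (2*p != -3 && y != 2 && ((8*p > -31 <==> 6*p + y <= -51/2) ==> (y < 8*p + 32 && 4*p != -25)))) && ((!(6*p >= -19 ==> 4*p > 2*g - 19)) ==> (y != -1 && y != 2 && ((4*y > -23 <==> 4*y <= -39/2) ==> (3*y > -24 && 2*y != -21))))
Answer: WP = ((6*p >= -19 ==> 4*p > 2*g - 19) ==> (2*p != -3 && y != 2 && ((8*p > -31 <==> 6*p + y <= -51/2) ==> (y < 8*p + 32 && 4*p != -25)))) && ((!(6*p >= -19 ==> 4*p > 2*g - 19)) ==> (y != -1 && y != 2 && ((4*y > -23 <==> 4*y <= -39/2) ==> (3*y > -24 && 2*y != -21))))


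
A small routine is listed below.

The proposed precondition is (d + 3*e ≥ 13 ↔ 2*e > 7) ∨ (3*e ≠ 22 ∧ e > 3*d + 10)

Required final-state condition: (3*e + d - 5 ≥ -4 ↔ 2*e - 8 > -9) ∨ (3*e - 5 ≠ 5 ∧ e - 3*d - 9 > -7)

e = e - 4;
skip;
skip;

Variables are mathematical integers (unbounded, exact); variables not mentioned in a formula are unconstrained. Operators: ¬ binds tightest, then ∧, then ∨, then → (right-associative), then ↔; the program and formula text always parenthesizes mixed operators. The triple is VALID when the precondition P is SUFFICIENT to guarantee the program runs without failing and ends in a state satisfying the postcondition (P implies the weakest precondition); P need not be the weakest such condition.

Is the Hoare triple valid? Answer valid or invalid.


Working backward. After the program, the postcondition (3*e + d - 5 ≥ -4 ↔ 2*e - 8 > -9) ∨ (3*e - 5 ≠ 5 ∧ e - 3*d - 9 > -7) must hold; in canonical form it is (d + 3*e ≥ 1 ↔ 2*e > -1) ∨ (3*e ≠ 10 ∧ e > 3*d + 2).
Before skip: (d + 3*e ≥ 1 ↔ 2*e > -1) ∨ (3*e ≠ 10 ∧ e > 3*d + 2)
Before skip: (d + 3*e ≥ 1 ↔ 2*e > -1) ∨ (3*e ≠ 10 ∧ e > 3*d + 2)
Before e := e - 4: (d + 3*e ≥ 13 ↔ 2*e > 7) ∨ (3*e ≠ 22 ∧ e > 3*d + 6)
The weakest precondition is (d + 3*e ≥ 13 ↔ 2*e > 7) ∨ (3*e ≠ 22 ∧ e > 3*d + 6).
Check whether (d + 3*e ≥ 13 ↔ 2*e > 7) ∨ (3*e ≠ 22 ∧ e > 3*d + 10) implies it.
Every state satisfying the precondition satisfies the weakest precondition: the implication holds.
Answer: valid
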